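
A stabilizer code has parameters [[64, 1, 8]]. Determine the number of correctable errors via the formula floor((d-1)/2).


Code parameters: [[64, 1, 8]], distance d = 8.
Number of correctable errors = floor((d-1)/2)
= floor((8 - 1)/2)
= floor(7/2)
= 3

3


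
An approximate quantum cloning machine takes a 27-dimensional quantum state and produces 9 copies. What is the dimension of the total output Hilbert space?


Output space = H^(tensor 9) where dim(H) = 27
dim = 27^9
= 729 (after 2 factors)
= 19683 (after 3 factors)
= 531441 (after 4 factors)
= 14348907 (after 5 factors)
= 387420489 (after 6 factors)
= 10460353203 (after 7 factors)
= 282429536481 (after 8 factors)
= 7625597484987 (after 9 factors)
= 7625597484987

7625597484987


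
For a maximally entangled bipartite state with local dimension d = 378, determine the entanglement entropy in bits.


For a maximally entangled state in d x d:
S = log2(d) = log2(378)
= 8.5622

8.5622


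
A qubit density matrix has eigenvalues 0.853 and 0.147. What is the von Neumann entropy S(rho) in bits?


S = -p*log2(p) - (1-p)*log2(1-p)
p = 0.8530, 1-p = 0.1470
= -0.8530 * log2(0.8530) - 0.1470 * log2(0.1470)
= -(-0.1957) - (-0.4066)
= 0.6023

0.6023


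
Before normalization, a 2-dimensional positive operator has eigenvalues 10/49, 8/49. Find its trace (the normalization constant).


tr(M) = sum of eigenvalues
= 10/49 + 8/49
= 18/49
= 0.3673

0.3673


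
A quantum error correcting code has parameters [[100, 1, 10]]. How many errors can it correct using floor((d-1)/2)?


Code parameters: [[100, 1, 10]], distance d = 10.
Number of correctable errors = floor((d-1)/2)
= floor((10 - 1)/2)
= floor(9/2)
= 4

4


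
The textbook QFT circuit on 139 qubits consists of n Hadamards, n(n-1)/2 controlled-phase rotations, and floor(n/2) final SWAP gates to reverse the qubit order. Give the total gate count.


Hadamard gates: 139
Controlled rotations: n*(n-1)/2 = 139*138/2 = 9591
SWAP gates: floor(n/2) = floor(139/2) = 69
Total = 139 + 9591 + 69
= 9799

9799


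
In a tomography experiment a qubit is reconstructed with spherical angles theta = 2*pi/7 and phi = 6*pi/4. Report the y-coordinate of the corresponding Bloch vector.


theta = 0.8976, phi = 4.7124
r_y = sin(theta)*sin(phi) = 0.7818 * -1.0000
r_y = -0.7818

-0.7818


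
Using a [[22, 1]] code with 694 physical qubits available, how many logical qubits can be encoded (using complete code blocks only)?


Each code block uses 22 physical qubits for 1 logical qubit(s).
Number of complete blocks = floor(694 / 22) = 31
Logical qubits = 31 * 1
= 31

31


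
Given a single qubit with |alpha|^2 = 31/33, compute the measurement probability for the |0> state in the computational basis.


|alpha|^2 = 31/33 = 0.9394
|beta|^2 = 1 - 31/33 = 2/33 = 0.0606
P(|0>) = |alpha|^2 = 0.9394

0.9394


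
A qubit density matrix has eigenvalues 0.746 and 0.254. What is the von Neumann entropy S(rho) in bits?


S = -p*log2(p) - (1-p)*log2(1-p)
p = 0.7460, 1-p = 0.2540
= -0.7460 * log2(0.7460) - 0.2540 * log2(0.2540)
= -(-0.3154) - (-0.5022)
= 0.8176

0.8176


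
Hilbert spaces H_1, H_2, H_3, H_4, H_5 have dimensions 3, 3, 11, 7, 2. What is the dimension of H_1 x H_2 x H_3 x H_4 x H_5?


dim(H_1 x H_2 x H_3 x H_4 x H_5) = 3 * 3 * 11 * 7 * 2
= 9 * 11 * 7 * 2
= 99 * 7 * 2
= 693 * 2
= 1386

1386


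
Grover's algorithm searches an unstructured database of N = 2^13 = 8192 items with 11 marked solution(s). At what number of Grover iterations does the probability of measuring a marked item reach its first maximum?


After j Grover iterations the success probability is P(j) = sin^2((2j+1)*theta), where sin(theta) = sqrt(k/N).
N = 2^13 = 8192, k = 11
sin(theta) = sqrt(k/N) = 0.03664387312
theta = arcsin(sqrt(k/N)) = 0.03665207882 rad
P(j) reaches its first maximum when (2j+1)*theta is as close as possible to pi/2, i.e. j = round(pi/(4*theta) - 1/2).
pi/(4*theta) - 1/2 = 20.9285
(For comparison, the common estimate pi/4 * sqrt(N/k) = 21.4333; the exact maximiser is used here.)
Optimal iterations = 21

21


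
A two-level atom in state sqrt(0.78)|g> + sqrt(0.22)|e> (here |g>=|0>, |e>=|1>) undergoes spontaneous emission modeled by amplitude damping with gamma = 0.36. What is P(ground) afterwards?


For amplitude damping with parameter gamma on state sqrt(a)|0> + sqrt(b)|1>:
alpha^2 = 0.78, beta^2 = 0.22
P(|0>) = alpha^2 + gamma * beta^2
= 0.78 + 0.36 * 0.22
= 0.78 + 0.0792
= 0.8592

0.8592


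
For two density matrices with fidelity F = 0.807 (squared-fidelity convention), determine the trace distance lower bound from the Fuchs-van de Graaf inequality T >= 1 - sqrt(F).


Fuchs-van de Graaf (squared-fidelity convention): 1 - sqrt(F) <= T <= sqrt(1 - F).
Lower bound: T >= 1 - sqrt(F)
sqrt(F) = sqrt(0.807) = 0.8983
T >= 1 - 0.8983
T >= 0.1017

0.1017


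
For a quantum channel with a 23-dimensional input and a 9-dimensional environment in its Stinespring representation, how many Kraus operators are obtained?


Tracing out the environment in an orthonormal basis {|i>_E} gives Kraus operators K_i = <i|_E U |0>_E.
Number of Kraus operators = dim(H_env) = d_env
= 9

9


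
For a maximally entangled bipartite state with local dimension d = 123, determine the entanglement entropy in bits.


For a maximally entangled state in d x d:
S = log2(d) = log2(123)
= 6.9425

6.9425


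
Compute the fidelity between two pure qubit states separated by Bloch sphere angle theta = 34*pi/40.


For states separated by angle theta on Bloch sphere:
F = cos^2(theta/2)
theta = 34*pi/40 = 2.6704
theta/2 = 1.3352
cos(theta/2) = 0.2334
F = 0.0545

0.0545


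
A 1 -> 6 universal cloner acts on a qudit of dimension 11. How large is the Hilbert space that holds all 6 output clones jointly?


Output space = H^(tensor 6) where dim(H) = 11
dim = 11^6
= 121 (after 2 factors)
= 1331 (after 3 factors)
= 14641 (after 4 factors)
= 161051 (after 5 factors)
= 1771561 (after 6 factors)
= 1771561

1771561


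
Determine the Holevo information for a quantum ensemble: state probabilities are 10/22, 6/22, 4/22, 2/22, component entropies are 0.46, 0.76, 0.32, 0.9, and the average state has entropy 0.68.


chi = S(rho) - sum_i p_i * S(rho_i)
Weighted entropy = 10/22 * 0.46 + 6/22 * 0.76 + 4/22 * 0.32 + 2/22 * 0.9
= 0.5564
chi = 0.68 - 0.5564
= 0.1236

0.1236


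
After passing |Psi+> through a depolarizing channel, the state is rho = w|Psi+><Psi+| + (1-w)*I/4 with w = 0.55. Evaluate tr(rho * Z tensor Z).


|Psi+> = (|01> + |10>)/sqrt(2)
For the pure Bell state, <Z_A Z_B> = -1 (Bell-state Pauli correlator).
The maximally-mixed part I/4 has tr(I/4 * P tensor P) = 0 for any traceless Pauli P.
So <Z_A Z_B>_rho = w * (-1) + (1 - w) * 0
= 0.55 * (-1)
= -0.5500

-0.5500


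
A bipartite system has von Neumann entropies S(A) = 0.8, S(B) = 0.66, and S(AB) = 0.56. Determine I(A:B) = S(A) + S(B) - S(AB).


I(A:B) = S(A) + S(B) - S(AB)
= 0.8 + 0.66 - 0.56
= 0.9000

0.9000


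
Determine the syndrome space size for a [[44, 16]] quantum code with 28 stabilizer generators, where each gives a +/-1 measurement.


Each stabilizer generator gives a binary (+1 or -1) measurement outcome.
With 28 independent generators:
Total syndromes = 2^28
= 268435456

268435456


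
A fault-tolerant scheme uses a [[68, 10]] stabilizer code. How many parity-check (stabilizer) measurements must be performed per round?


For an [[n,k]] stabilizer code:
Number of stabilizer generators = n - k
= 68 - 10
= 58

58


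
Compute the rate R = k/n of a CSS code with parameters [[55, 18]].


Code rate R = k/n
= 18/55
= 0.3273

0.3273


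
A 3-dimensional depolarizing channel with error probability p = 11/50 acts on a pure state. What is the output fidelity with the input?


F = (1-p) + p/d
= (1 - 0.2200) + 0.2200/3
= 0.7800 + 0.0733
= 0.8533

0.8533


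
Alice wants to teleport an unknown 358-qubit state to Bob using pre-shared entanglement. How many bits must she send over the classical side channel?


Quantum teleportation requires 2 classical bits per qubit teleported.
358 qubit(s) -> 2 * 358 = 716 classical bits

716


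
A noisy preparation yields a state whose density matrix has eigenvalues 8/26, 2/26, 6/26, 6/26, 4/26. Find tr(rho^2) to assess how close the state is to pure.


tr(rho^2) = sum of eigenvalues squared
= (8/26)^2 + (2/26)^2 + (6/26)^2 + (6/26)^2 + (4/26)^2
= (64 + 4 + 36 + 36 + 16) / 676
= 156/676
= 0.2308

0.2308


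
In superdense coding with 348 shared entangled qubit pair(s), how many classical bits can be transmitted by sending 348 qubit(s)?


Superdense coding allows 2 classical bits per shared entangled pair.
348 pair(s) -> 2 * 348 = 696 classical bits

696


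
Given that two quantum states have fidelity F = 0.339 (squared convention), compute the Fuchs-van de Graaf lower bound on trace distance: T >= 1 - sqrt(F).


Fuchs-van de Graaf (squared-fidelity convention): 1 - sqrt(F) <= T <= sqrt(1 - F).
Lower bound: T >= 1 - sqrt(F)
sqrt(F) = sqrt(0.339) = 0.5822
T >= 1 - 0.5822
T >= 0.4178

0.4178


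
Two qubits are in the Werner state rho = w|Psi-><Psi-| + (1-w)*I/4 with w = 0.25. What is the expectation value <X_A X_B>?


|Psi-> = (|01> - |10>)/sqrt(2)
For the pure Bell state, <X_A X_B> = -1 (Bell-state Pauli correlator).
The maximally-mixed part I/4 has tr(I/4 * P tensor P) = 0 for any traceless Pauli P.
So <X_A X_B>_rho = w * (-1) + (1 - w) * 0
= 0.25 * (-1)
= -0.2500

-0.2500


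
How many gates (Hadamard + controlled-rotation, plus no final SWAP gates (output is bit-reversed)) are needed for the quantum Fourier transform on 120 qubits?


Hadamard gates: 120
Controlled rotations: n*(n-1)/2 = 120*119/2 = 7140
SWAP gates: 0 (omitted)
Total = 120 + 7140
= 7260

7260


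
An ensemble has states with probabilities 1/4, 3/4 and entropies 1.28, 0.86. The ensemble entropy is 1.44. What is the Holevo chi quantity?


chi = S(rho) - sum_i p_i * S(rho_i)
Weighted entropy = 1/4 * 1.28 + 3/4 * 0.86
= 0.9650
chi = 1.44 - 0.9650
= 0.4750

0.4750


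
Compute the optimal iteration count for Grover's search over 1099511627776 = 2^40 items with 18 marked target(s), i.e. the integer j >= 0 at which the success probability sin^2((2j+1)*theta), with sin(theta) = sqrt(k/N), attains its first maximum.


After j Grover iterations the success probability is P(j) = sin^2((2j+1)*theta), where sin(theta) = sqrt(k/N).
N = 2^40 = 1099511627776, k = 18
sin(theta) = sqrt(k/N) = 4.046097457e-06
theta = arcsin(sqrt(k/N)) = 4.046097457e-06 rad
P(j) reaches its first maximum when (2j+1)*theta is as close as possible to pi/2, i.e. j = round(pi/(4*theta) - 1/2).
pi/(4*theta) - 1/2 = 194112.0175
(For comparison, the common estimate pi/4 * sqrt(N/k) = 194112.5175; the exact maximiser is used here.)
Optimal iterations = 194112

194112


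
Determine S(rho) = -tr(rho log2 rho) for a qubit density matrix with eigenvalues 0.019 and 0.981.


S = -p*log2(p) - (1-p)*log2(1-p)
p = 0.0190, 1-p = 0.9810
= -0.0190 * log2(0.0190) - 0.9810 * log2(0.9810)
= -(-0.1086) - (-0.0271)
= 0.1358

0.1358


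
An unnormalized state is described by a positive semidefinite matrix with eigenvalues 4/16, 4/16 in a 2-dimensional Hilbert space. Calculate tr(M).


tr(M) = sum of eigenvalues
= 4/16 + 4/16
= 8/16
= 0.5000

0.5000


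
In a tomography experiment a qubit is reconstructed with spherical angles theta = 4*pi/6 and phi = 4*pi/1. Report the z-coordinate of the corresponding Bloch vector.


theta = 2.0944, phi = 12.5664
r_z = cos(theta) = -0.5000

-0.5000


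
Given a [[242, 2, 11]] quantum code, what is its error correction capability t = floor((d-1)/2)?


Code parameters: [[242, 2, 11]], distance d = 11.
Number of correctable errors = floor((d-1)/2)
= floor((11 - 1)/2)
= floor(10/2)
= 5

5


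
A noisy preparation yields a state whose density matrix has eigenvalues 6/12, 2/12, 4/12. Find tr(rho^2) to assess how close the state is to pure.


tr(rho^2) = sum of eigenvalues squared
= (6/12)^2 + (2/12)^2 + (4/12)^2
= (36 + 4 + 16) / 144
= 56/144
= 0.3889

0.3889


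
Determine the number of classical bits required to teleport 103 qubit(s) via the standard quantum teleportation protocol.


Quantum teleportation requires 2 classical bits per qubit teleported.
103 qubit(s) -> 2 * 103 = 206 classical bits

206


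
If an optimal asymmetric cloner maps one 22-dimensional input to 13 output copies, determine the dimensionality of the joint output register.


Output space = H^(tensor 13) where dim(H) = 22
dim = 22^13
= 484 (after 2 factors)
= 10648 (after 3 factors)
= 234256 (after 4 factors)
= 5153632 (after 5 factors)
= 113379904 (after 6 factors)
= 2494357888 (after 7 factors)
= 54875873536 (after 8 factors)
= 1207269217792 (after 9 factors)
= 26559922791424 (after 10 factors)
= 584318301411328 (after 11 factors)
= 12855002631049216 (after 12 factors)
= 282810057883082752 (after 13 factors)
= 282810057883082752

282810057883082752


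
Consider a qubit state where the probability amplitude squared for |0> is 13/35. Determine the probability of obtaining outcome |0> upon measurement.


|alpha|^2 = 13/35 = 0.3714
|beta|^2 = 1 - 13/35 = 22/35 = 0.6286
P(|0>) = |alpha|^2 = 0.3714

0.3714


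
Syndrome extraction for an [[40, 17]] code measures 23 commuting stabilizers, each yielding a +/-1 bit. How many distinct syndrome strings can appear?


Each stabilizer generator gives a binary (+1 or -1) measurement outcome.
With 23 independent generators:
Total syndromes = 2^23
= 8388608

8388608


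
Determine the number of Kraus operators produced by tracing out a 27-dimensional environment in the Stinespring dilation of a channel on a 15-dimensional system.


Tracing out the environment in an orthonormal basis {|i>_E} gives Kraus operators K_i = <i|_E U |0>_E.
Number of Kraus operators = dim(H_env) = d_env
= 27

27


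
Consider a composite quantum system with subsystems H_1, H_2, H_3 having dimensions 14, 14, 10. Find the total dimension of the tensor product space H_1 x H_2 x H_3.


dim(H_1 x H_2 x H_3) = 14 * 14 * 10
= 196 * 10
= 1960

1960


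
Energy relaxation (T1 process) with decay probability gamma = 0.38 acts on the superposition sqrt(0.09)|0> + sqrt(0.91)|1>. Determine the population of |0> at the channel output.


For amplitude damping with parameter gamma on state sqrt(a)|0> + sqrt(b)|1>:
alpha^2 = 0.09, beta^2 = 0.91
P(|0>) = alpha^2 + gamma * beta^2
= 0.09 + 0.38 * 0.91
= 0.09 + 0.3458
= 0.4358

0.4358


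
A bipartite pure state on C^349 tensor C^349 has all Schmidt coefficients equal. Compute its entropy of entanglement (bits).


For a maximally entangled state in d x d:
S = log2(d) = log2(349)
= 8.4471

8.4471


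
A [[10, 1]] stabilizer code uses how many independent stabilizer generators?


For an [[n,k]] stabilizer code:
Number of stabilizer generators = n - k
= 10 - 1
= 9

9


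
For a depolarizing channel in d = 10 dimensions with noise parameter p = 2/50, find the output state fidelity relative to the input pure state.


F = (1-p) + p/d
= (1 - 0.0400) + 0.0400/10
= 0.9600 + 0.0040
= 0.9640

0.9640


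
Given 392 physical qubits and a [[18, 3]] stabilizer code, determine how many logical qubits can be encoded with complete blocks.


Each code block uses 18 physical qubits for 3 logical qubit(s).
Number of complete blocks = floor(392 / 18) = 21
Logical qubits = 21 * 3
= 63

63


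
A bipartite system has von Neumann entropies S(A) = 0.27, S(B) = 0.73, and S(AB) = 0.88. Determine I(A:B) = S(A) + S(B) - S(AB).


I(A:B) = S(A) + S(B) - S(AB)
= 0.27 + 0.73 - 0.88
= 0.1200

0.1200


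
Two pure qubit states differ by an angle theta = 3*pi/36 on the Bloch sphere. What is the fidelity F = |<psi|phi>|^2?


For states separated by angle theta on Bloch sphere:
F = cos^2(theta/2)
theta = 3*pi/36 = 0.2618
theta/2 = 0.1309
cos(theta/2) = 0.9914
F = 0.9830

0.9830


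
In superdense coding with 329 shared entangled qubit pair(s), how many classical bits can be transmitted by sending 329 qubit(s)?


Superdense coding allows 2 classical bits per shared entangled pair.
329 pair(s) -> 2 * 329 = 658 classical bits

658


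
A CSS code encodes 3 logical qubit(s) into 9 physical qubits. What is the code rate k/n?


Code rate R = k/n
= 3/9
= 0.3333

0.3333


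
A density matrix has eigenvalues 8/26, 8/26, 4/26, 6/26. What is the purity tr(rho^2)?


tr(rho^2) = sum of eigenvalues squared
= (8/26)^2 + (8/26)^2 + (4/26)^2 + (6/26)^2
= (64 + 64 + 16 + 36) / 676
= 180/676
= 0.2663

0.2663


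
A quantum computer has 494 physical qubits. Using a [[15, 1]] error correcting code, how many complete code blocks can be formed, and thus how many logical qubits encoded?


Each code block uses 15 physical qubits for 1 logical qubit(s).
Number of complete blocks = floor(494 / 15) = 32
Logical qubits = 32 * 1
= 32

32


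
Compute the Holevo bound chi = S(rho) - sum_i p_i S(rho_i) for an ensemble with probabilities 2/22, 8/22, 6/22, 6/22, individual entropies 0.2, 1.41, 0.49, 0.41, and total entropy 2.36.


chi = S(rho) - sum_i p_i * S(rho_i)
Weighted entropy = 2/22 * 0.2 + 8/22 * 1.41 + 6/22 * 0.49 + 6/22 * 0.41
= 0.7764
chi = 2.36 - 0.7764
= 1.5836

1.5836


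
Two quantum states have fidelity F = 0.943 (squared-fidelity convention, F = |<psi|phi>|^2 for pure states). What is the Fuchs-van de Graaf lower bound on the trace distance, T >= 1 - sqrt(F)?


Fuchs-van de Graaf (squared-fidelity convention): 1 - sqrt(F) <= T <= sqrt(1 - F).
Lower bound: T >= 1 - sqrt(F)
sqrt(F) = sqrt(0.943) = 0.9711
T >= 1 - 0.9711
T >= 0.0289

0.0289


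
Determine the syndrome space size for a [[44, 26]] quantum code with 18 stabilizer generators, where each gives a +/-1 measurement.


Each stabilizer generator gives a binary (+1 or -1) measurement outcome.
With 18 independent generators:
Total syndromes = 2^18
= 262144

262144


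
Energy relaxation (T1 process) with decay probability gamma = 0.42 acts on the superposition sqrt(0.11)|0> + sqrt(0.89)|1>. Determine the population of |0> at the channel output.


For amplitude damping with parameter gamma on state sqrt(a)|0> + sqrt(b)|1>:
alpha^2 = 0.11, beta^2 = 0.89
P(|0>) = alpha^2 + gamma * beta^2
= 0.11 + 0.42 * 0.89
= 0.11 + 0.3738
= 0.4838

0.4838


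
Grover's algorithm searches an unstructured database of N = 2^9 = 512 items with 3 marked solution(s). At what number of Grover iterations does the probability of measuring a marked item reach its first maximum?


After j Grover iterations the success probability is P(j) = sin^2((2j+1)*theta), where sin(theta) = sqrt(k/N).
N = 2^9 = 512, k = 3
sin(theta) = sqrt(k/N) = 0.07654655446
theta = arcsin(sqrt(k/N)) = 0.07662150475 rad
P(j) reaches its first maximum when (2j+1)*theta is as close as possible to pi/2, i.e. j = round(pi/(4*theta) - 1/2).
pi/(4*theta) - 1/2 = 9.7504
(For comparison, the common estimate pi/4 * sqrt(N/k) = 10.2604; the exact maximiser is used here.)
Optimal iterations = 10

10


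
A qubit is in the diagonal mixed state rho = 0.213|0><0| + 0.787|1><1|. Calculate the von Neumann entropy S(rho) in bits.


S = -p*log2(p) - (1-p)*log2(1-p)
p = 0.2130, 1-p = 0.7870
= -0.2130 * log2(0.2130) - 0.7870 * log2(0.7870)
= -(-0.4752) - (-0.2720)
= 0.7472

0.7472


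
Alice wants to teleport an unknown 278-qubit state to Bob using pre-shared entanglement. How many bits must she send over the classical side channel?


Quantum teleportation requires 2 classical bits per qubit teleported.
278 qubit(s) -> 2 * 278 = 556 classical bits

556


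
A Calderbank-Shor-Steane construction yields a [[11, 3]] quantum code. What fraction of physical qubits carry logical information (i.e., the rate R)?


Code rate R = k/n
= 3/11
= 0.2727

0.2727


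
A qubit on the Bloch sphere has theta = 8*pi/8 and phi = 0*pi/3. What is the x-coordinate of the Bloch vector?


theta = 3.1416, phi = 0.0000
r_x = sin(theta)*cos(phi) = 0.0000 * 1.0000
r_x = 0.0000

0.0000


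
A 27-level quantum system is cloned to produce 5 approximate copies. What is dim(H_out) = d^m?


Output space = H^(tensor 5) where dim(H) = 27
dim = 27^5
= 729 (after 2 factors)
= 19683 (after 3 factors)
= 531441 (after 4 factors)
= 14348907 (after 5 factors)
= 14348907

14348907


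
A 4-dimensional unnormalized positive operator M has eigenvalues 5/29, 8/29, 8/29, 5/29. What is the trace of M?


tr(M) = sum of eigenvalues
= 5/29 + 8/29 + 8/29 + 5/29
= 26/29
= 0.8966

0.8966


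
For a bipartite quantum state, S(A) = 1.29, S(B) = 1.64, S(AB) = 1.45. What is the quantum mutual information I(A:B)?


I(A:B) = S(A) + S(B) - S(AB)
= 1.29 + 1.64 - 1.45
= 1.4800

1.4800


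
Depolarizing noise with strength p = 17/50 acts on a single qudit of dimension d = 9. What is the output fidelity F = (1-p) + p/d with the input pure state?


F = (1-p) + p/d
= (1 - 0.3400) + 0.3400/9
= 0.6600 + 0.0378
= 0.6978

0.6978


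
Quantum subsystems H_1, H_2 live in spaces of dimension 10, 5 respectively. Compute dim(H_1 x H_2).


dim(H_1 x H_2) = 10 * 5
= 50

50


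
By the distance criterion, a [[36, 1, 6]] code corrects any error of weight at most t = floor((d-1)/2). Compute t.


Code parameters: [[36, 1, 6]], distance d = 6.
Number of correctable errors = floor((d-1)/2)
= floor((6 - 1)/2)
= floor(5/2)
= 2

2


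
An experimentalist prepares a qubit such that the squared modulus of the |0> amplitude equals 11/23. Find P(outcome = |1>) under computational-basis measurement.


|alpha|^2 = 11/23 = 0.4783
|beta|^2 = 1 - 11/23 = 12/23 = 0.5217
P(|1>) = |beta|^2 = 0.5217

0.5217


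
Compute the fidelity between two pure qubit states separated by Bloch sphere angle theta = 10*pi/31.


For states separated by angle theta on Bloch sphere:
F = cos^2(theta/2)
theta = 10*pi/31 = 1.0134
theta/2 = 0.5067
cos(theta/2) = 0.8743
F = 0.7645

0.7645


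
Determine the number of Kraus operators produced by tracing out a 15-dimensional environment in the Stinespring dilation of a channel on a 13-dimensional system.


Tracing out the environment in an orthonormal basis {|i>_E} gives Kraus operators K_i = <i|_E U |0>_E.
Number of Kraus operators = dim(H_env) = d_env
= 15

15


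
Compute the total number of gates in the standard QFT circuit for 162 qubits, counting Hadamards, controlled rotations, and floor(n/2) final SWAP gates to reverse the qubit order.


Hadamard gates: 162
Controlled rotations: n*(n-1)/2 = 162*161/2 = 13041
SWAP gates: floor(n/2) = floor(162/2) = 81
Total = 162 + 13041 + 81
= 13284

13284


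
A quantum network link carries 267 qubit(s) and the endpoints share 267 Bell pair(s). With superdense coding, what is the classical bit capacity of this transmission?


Superdense coding allows 2 classical bits per shared entangled pair.
267 pair(s) -> 2 * 267 = 534 classical bits

534


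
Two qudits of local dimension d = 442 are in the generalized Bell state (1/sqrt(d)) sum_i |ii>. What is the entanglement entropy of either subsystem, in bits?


For a maximally entangled state in d x d:
S = log2(d) = log2(442)
= 8.7879

8.7879


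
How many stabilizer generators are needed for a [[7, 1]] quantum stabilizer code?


For an [[n,k]] stabilizer code:
Number of stabilizer generators = n - k
= 7 - 1
= 6

6


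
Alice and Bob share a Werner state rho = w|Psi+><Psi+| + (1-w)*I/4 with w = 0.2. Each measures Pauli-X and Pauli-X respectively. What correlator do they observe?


|Psi+> = (|01> + |10>)/sqrt(2)
For the pure Bell state, <X_A X_B> = +1 (Bell-state Pauli correlator).
The maximally-mixed part I/4 has tr(I/4 * P tensor P) = 0 for any traceless Pauli P.
So <X_A X_B>_rho = w * (+1) + (1 - w) * 0
= 0.2 * (+1)
= 0.2000

0.2000


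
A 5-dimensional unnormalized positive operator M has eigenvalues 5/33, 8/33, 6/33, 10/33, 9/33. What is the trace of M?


tr(M) = sum of eigenvalues
= 5/33 + 8/33 + 6/33 + 10/33 + 9/33
= 38/33
= 1.1515

1.1515


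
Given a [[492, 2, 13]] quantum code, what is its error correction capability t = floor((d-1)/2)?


Code parameters: [[492, 2, 13]], distance d = 13.
Number of correctable errors = floor((d-1)/2)
= floor((13 - 1)/2)
= floor(12/2)
= 6

6


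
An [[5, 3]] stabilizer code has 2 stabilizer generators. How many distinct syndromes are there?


Each stabilizer generator gives a binary (+1 or -1) measurement outcome.
With 2 independent generators:
Total syndromes = 2^2
= 4

4


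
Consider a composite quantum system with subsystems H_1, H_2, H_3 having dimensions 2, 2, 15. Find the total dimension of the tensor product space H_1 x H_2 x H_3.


dim(H_1 x H_2 x H_3) = 2 * 2 * 15
= 4 * 15
= 60

60


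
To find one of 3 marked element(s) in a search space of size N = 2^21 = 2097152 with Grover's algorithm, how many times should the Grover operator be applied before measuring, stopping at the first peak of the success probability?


After j Grover iterations the success probability is P(j) = sin^2((2j+1)*theta), where sin(theta) = sqrt(k/N).
N = 2^21 = 2097152, k = 3
sin(theta) = sqrt(k/N) = 0.001196039913
theta = arcsin(sqrt(k/N)) = 0.001196040199 rad
P(j) reaches its first maximum when (2j+1)*theta is as close as possible to pi/2, i.e. j = round(pi/(4*theta) - 1/2).
pi/(4*theta) - 1/2 = 656.1654
(For comparison, the common estimate pi/4 * sqrt(N/k) = 656.6655; the exact maximiser is used here.)
Optimal iterations = 656

656


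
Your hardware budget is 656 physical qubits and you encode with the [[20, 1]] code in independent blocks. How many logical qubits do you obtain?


Each code block uses 20 physical qubits for 1 logical qubit(s).
Number of complete blocks = floor(656 / 20) = 32
Logical qubits = 32 * 1
= 32

32


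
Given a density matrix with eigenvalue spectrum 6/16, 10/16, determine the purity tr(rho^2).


tr(rho^2) = sum of eigenvalues squared
= (6/16)^2 + (10/16)^2
= (36 + 100) / 256
= 136/256
= 0.5312

0.5312


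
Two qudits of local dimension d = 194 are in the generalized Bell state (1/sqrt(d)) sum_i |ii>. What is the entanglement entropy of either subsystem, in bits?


For a maximally entangled state in d x d:
S = log2(d) = log2(194)
= 7.5999

7.5999


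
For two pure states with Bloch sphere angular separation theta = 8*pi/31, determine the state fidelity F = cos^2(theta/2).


For states separated by angle theta on Bloch sphere:
F = cos^2(theta/2)
theta = 8*pi/31 = 0.8107
theta/2 = 0.4054
cos(theta/2) = 0.9190
F = 0.8445

0.8445


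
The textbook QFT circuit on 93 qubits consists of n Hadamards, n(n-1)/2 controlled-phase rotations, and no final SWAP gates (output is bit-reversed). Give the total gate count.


Hadamard gates: 93
Controlled rotations: n*(n-1)/2 = 93*92/2 = 4278
SWAP gates: 0 (omitted)
Total = 93 + 4278
= 4371

4371


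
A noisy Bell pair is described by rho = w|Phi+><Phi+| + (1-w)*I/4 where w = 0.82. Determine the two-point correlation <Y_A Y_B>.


|Phi+> = (|00> + |11>)/sqrt(2)
For the pure Bell state, <Y_A Y_B> = -1 (Bell-state Pauli correlator).
The maximally-mixed part I/4 has tr(I/4 * P tensor P) = 0 for any traceless Pauli P.
So <Y_A Y_B>_rho = w * (-1) + (1 - w) * 0
= 0.82 * (-1)
= -0.8200

-0.8200


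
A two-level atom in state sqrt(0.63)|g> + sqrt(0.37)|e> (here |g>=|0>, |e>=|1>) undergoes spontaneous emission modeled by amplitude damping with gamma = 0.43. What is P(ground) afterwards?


For amplitude damping with parameter gamma on state sqrt(a)|0> + sqrt(b)|1>:
alpha^2 = 0.63, beta^2 = 0.37
P(|0>) = alpha^2 + gamma * beta^2
= 0.63 + 0.43 * 0.37
= 0.63 + 0.1591
= 0.7891

0.7891


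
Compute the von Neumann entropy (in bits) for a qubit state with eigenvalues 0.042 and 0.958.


S = -p*log2(p) - (1-p)*log2(1-p)
p = 0.0420, 1-p = 0.9580
= -0.0420 * log2(0.0420) - 0.9580 * log2(0.9580)
= -(-0.1921) - (-0.0593)
= 0.2514

0.2514


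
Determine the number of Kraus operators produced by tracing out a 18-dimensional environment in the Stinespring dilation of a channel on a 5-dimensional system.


Tracing out the environment in an orthonormal basis {|i>_E} gives Kraus operators K_i = <i|_E U |0>_E.
Number of Kraus operators = dim(H_env) = d_env
= 18

18


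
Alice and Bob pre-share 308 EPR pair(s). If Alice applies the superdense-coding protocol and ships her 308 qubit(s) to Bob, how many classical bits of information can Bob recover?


Superdense coding allows 2 classical bits per shared entangled pair.
308 pair(s) -> 2 * 308 = 616 classical bits

616


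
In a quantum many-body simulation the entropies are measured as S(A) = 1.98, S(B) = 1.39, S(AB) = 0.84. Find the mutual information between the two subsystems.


I(A:B) = S(A) + S(B) - S(AB)
= 1.98 + 1.39 - 0.84
= 2.5300

2.5300


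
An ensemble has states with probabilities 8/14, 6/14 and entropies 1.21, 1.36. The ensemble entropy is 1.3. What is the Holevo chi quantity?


chi = S(rho) - sum_i p_i * S(rho_i)
Weighted entropy = 8/14 * 1.21 + 6/14 * 1.36
= 1.2743
chi = 1.3 - 1.2743
= 0.0257

0.0257


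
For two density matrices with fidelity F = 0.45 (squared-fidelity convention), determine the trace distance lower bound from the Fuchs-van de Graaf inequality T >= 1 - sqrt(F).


Fuchs-van de Graaf (squared-fidelity convention): 1 - sqrt(F) <= T <= sqrt(1 - F).
Lower bound: T >= 1 - sqrt(F)
sqrt(F) = sqrt(0.45) = 0.6708
T >= 1 - 0.6708
T >= 0.3292

0.3292


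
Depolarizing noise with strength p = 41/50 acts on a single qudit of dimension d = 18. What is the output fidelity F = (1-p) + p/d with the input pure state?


F = (1-p) + p/d
= (1 - 0.8200) + 0.8200/18
= 0.1800 + 0.0456
= 0.2256

0.2256


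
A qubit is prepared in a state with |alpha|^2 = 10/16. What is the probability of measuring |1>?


|alpha|^2 = 10/16 = 0.6250
|beta|^2 = 1 - 10/16 = 6/16 = 0.3750
P(|1>) = |beta|^2 = 0.3750

0.3750


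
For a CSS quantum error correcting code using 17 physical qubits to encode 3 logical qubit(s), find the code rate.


Code rate R = k/n
= 3/17
= 0.1765

0.1765


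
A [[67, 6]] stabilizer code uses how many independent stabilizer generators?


For an [[n,k]] stabilizer code:
Number of stabilizer generators = n - k
= 67 - 6
= 61

61


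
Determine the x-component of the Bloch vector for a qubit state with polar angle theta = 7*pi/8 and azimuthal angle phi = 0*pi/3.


theta = 2.7489, phi = 0.0000
r_x = sin(theta)*cos(phi) = 0.3827 * 1.0000
r_x = 0.3827

0.3827


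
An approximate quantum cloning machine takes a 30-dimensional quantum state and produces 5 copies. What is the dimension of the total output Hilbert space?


Output space = H^(tensor 5) where dim(H) = 30
dim = 30^5
= 900 (after 2 factors)
= 27000 (after 3 factors)
= 810000 (after 4 factors)
= 24300000 (after 5 factors)
= 24300000

24300000


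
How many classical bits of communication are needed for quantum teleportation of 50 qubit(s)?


Quantum teleportation requires 2 classical bits per qubit teleported.
50 qubit(s) -> 2 * 50 = 100 classical bits

100


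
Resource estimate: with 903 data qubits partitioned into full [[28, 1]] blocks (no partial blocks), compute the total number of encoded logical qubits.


Each code block uses 28 physical qubits for 1 logical qubit(s).
Number of complete blocks = floor(903 / 28) = 32
Logical qubits = 32 * 1
= 32

32


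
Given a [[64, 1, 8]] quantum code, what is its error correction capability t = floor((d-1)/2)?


Code parameters: [[64, 1, 8]], distance d = 8.
Number of correctable errors = floor((d-1)/2)
= floor((8 - 1)/2)
= floor(7/2)
= 3

3


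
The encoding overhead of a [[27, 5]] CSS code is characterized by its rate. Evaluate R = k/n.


Code rate R = k/n
= 5/27
= 0.1852

0.1852


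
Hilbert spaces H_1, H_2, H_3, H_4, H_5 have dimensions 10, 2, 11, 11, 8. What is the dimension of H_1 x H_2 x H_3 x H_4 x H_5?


dim(H_1 x H_2 x H_3 x H_4 x H_5) = 10 * 2 * 11 * 11 * 8
= 20 * 11 * 11 * 8
= 220 * 11 * 8
= 2420 * 8
= 19360

19360


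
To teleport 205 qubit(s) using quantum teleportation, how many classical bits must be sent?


Quantum teleportation requires 2 classical bits per qubit teleported.
205 qubit(s) -> 2 * 205 = 410 classical bits

410


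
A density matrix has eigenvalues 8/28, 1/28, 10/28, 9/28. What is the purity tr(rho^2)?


tr(rho^2) = sum of eigenvalues squared
= (8/28)^2 + (1/28)^2 + (10/28)^2 + (9/28)^2
= (64 + 1 + 100 + 81) / 784
= 246/784
= 0.3138

0.3138


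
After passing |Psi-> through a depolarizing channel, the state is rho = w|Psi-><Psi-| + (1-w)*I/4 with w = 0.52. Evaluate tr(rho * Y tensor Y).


|Psi-> = (|01> - |10>)/sqrt(2)
For the pure Bell state, <Y_A Y_B> = -1 (Bell-state Pauli correlator).
The maximally-mixed part I/4 has tr(I/4 * P tensor P) = 0 for any traceless Pauli P.
So <Y_A Y_B>_rho = w * (-1) + (1 - w) * 0
= 0.52 * (-1)
= -0.5200

-0.5200


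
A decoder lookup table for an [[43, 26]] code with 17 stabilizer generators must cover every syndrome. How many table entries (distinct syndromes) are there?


Each stabilizer generator gives a binary (+1 or -1) measurement outcome.
With 17 independent generators:
Total syndromes = 2^17
= 131072

131072


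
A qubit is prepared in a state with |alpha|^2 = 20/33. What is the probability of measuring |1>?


|alpha|^2 = 20/33 = 0.6061
|beta|^2 = 1 - 20/33 = 13/33 = 0.3939
P(|1>) = |beta|^2 = 0.3939

0.3939


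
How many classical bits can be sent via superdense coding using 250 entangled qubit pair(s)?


Superdense coding allows 2 classical bits per shared entangled pair.
250 pair(s) -> 2 * 250 = 500 classical bits

500


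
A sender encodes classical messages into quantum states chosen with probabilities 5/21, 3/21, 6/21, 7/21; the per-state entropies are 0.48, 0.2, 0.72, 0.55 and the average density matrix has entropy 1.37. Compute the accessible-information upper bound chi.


chi = S(rho) - sum_i p_i * S(rho_i)
Weighted entropy = 5/21 * 0.48 + 3/21 * 0.2 + 6/21 * 0.72 + 7/21 * 0.55
= 0.5319
chi = 1.37 - 0.5319
= 0.8381

0.8381


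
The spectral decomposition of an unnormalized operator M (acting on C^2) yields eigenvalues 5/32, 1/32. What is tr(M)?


tr(M) = sum of eigenvalues
= 5/32 + 1/32
= 6/32
= 0.1875

0.1875


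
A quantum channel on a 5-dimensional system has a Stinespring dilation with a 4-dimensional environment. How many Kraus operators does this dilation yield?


Tracing out the environment in an orthonormal basis {|i>_E} gives Kraus operators K_i = <i|_E U |0>_E.
Number of Kraus operators = dim(H_env) = d_env
= 4

4


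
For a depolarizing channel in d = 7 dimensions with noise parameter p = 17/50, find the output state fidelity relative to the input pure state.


F = (1-p) + p/d
= (1 - 0.3400) + 0.3400/7
= 0.6600 + 0.0486
= 0.7086

0.7086


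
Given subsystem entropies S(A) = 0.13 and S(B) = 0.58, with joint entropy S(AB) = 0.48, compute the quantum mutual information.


I(A:B) = S(A) + S(B) - S(AB)
= 0.13 + 0.58 - 0.48
= 0.2300

0.2300


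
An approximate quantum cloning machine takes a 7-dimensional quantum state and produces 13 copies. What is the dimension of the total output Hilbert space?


Output space = H^(tensor 13) where dim(H) = 7
dim = 7^13
= 49 (after 2 factors)
= 343 (after 3 factors)
= 2401 (after 4 factors)
= 16807 (after 5 factors)
= 117649 (after 6 factors)
= 823543 (after 7 factors)
= 5764801 (after 8 factors)
= 40353607 (after 9 factors)
= 282475249 (after 10 factors)
= 1977326743 (after 11 factors)
= 13841287201 (after 12 factors)
= 96889010407 (after 13 factors)
= 96889010407

96889010407


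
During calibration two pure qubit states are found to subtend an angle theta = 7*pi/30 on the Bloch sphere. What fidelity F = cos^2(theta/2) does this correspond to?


For states separated by angle theta on Bloch sphere:
F = cos^2(theta/2)
theta = 7*pi/30 = 0.7330
theta/2 = 0.3665
cos(theta/2) = 0.9336
F = 0.8716

0.8716


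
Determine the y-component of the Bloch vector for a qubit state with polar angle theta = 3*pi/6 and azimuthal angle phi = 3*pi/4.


theta = 1.5708, phi = 2.3562
r_y = sin(theta)*sin(phi) = 1.0000 * 0.7071
r_y = 0.7071

0.7071


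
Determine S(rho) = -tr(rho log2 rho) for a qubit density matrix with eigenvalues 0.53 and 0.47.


S = -p*log2(p) - (1-p)*log2(1-p)
p = 0.5300, 1-p = 0.4700
= -0.5300 * log2(0.5300) - 0.4700 * log2(0.4700)
= -(-0.4854) - (-0.5120)
= 0.9974

0.9974


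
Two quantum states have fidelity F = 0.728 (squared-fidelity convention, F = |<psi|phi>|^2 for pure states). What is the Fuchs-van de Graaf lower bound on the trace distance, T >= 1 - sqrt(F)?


Fuchs-van de Graaf (squared-fidelity convention): 1 - sqrt(F) <= T <= sqrt(1 - F).
Lower bound: T >= 1 - sqrt(F)
sqrt(F) = sqrt(0.728) = 0.8532
T >= 1 - 0.8532
T >= 0.1468

0.1468


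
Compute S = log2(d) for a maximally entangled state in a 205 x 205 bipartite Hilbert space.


For a maximally entangled state in d x d:
S = log2(d) = log2(205)
= 7.6795

7.6795


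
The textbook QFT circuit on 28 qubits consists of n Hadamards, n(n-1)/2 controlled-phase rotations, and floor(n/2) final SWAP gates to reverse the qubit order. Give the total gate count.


Hadamard gates: 28
Controlled rotations: n*(n-1)/2 = 28*27/2 = 378
SWAP gates: floor(n/2) = floor(28/2) = 14
Total = 28 + 378 + 14
= 420

420


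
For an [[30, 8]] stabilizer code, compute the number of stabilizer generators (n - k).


For an [[n,k]] stabilizer code:
Number of stabilizer generators = n - k
= 30 - 8
= 22

22


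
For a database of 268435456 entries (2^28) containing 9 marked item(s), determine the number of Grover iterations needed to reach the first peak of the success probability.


After j Grover iterations the success probability is P(j) = sin^2((2j+1)*theta), where sin(theta) = sqrt(k/N).
N = 2^28 = 268435456, k = 9
sin(theta) = sqrt(k/N) = 0.0001831054688
theta = arcsin(sqrt(k/N)) = 0.0001831054698 rad
P(j) reaches its first maximum when (2j+1)*theta is as close as possible to pi/2, i.e. j = round(pi/(4*theta) - 1/2).
pi/(4*theta) - 1/2 = 4288.8211
(For comparison, the common estimate pi/4 * sqrt(N/k) = 4289.3212; the exact maximiser is used here.)
Optimal iterations = 4289

4289


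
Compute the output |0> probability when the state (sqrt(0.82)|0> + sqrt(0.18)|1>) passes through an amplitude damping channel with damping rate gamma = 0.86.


For amplitude damping with parameter gamma on state sqrt(a)|0> + sqrt(b)|1>:
alpha^2 = 0.82, beta^2 = 0.18
P(|0>) = alpha^2 + gamma * beta^2
= 0.82 + 0.86 * 0.18
= 0.82 + 0.1548
= 0.9748

0.9748


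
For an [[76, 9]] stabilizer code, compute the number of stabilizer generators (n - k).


For an [[n,k]] stabilizer code:
Number of stabilizer generators = n - k
= 76 - 9
= 67

67


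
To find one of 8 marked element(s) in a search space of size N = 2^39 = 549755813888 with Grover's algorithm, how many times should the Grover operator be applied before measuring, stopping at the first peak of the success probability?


After j Grover iterations the success probability is P(j) = sin^2((2j+1)*theta), where sin(theta) = sqrt(k/N).
N = 2^39 = 549755813888, k = 8
sin(theta) = sqrt(k/N) = 3.814697266e-06
theta = arcsin(sqrt(k/N)) = 3.814697266e-06 rad
P(j) reaches its first maximum when (2j+1)*theta is as close as possible to pi/2, i.e. j = round(pi/(4*theta) - 1/2).
pi/(4*theta) - 1/2 = 205886.9161
(For comparison, the common estimate pi/4 * sqrt(N/k) = 205887.4161; the exact maximiser is used here.)
Optimal iterations = 205887

205887


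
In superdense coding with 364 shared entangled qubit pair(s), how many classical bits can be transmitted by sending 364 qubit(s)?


Superdense coding allows 2 classical bits per shared entangled pair.
364 pair(s) -> 2 * 364 = 728 classical bits

728


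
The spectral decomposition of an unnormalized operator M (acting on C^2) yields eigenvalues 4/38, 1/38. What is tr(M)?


tr(M) = sum of eigenvalues
= 4/38 + 1/38
= 5/38
= 0.1316

0.1316
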